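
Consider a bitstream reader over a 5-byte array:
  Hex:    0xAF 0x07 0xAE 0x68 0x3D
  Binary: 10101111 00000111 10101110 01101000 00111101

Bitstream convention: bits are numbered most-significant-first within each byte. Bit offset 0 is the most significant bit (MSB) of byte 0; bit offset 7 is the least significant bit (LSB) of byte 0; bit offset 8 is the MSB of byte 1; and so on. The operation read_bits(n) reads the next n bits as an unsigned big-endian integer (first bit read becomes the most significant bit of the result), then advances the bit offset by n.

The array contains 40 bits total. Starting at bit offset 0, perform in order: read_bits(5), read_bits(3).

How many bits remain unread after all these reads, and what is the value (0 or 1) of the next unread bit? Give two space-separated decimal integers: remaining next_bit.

Answer: 32 0

Derivation:
Read 1: bits[0:5] width=5 -> value=21 (bin 10101); offset now 5 = byte 0 bit 5; 35 bits remain
Read 2: bits[5:8] width=3 -> value=7 (bin 111); offset now 8 = byte 1 bit 0; 32 bits remain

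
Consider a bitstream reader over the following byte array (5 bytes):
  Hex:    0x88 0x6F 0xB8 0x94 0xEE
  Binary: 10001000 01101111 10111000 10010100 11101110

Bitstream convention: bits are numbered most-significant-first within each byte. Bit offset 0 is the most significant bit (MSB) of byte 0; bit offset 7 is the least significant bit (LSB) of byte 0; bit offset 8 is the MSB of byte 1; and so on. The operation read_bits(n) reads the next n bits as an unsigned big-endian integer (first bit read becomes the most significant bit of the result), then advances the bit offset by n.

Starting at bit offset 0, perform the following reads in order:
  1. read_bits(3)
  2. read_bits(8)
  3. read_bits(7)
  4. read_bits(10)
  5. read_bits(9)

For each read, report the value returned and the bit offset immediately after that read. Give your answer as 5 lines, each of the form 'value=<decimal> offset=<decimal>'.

Answer: value=4 offset=3
value=67 offset=11
value=62 offset=18
value=905 offset=28
value=157 offset=37

Derivation:
Read 1: bits[0:3] width=3 -> value=4 (bin 100); offset now 3 = byte 0 bit 3; 37 bits remain
Read 2: bits[3:11] width=8 -> value=67 (bin 01000011); offset now 11 = byte 1 bit 3; 29 bits remain
Read 3: bits[11:18] width=7 -> value=62 (bin 0111110); offset now 18 = byte 2 bit 2; 22 bits remain
Read 4: bits[18:28] width=10 -> value=905 (bin 1110001001); offset now 28 = byte 3 bit 4; 12 bits remain
Read 5: bits[28:37] width=9 -> value=157 (bin 010011101); offset now 37 = byte 4 bit 5; 3 bits remain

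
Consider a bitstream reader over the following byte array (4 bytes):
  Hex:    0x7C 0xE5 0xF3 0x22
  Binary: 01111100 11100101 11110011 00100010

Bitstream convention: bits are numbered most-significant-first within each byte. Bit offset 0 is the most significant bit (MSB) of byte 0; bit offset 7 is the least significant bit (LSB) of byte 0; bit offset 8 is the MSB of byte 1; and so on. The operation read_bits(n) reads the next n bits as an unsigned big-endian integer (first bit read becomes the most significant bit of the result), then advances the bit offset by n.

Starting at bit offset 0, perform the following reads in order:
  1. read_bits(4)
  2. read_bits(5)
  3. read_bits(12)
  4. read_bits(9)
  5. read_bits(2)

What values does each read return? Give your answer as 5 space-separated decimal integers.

Read 1: bits[0:4] width=4 -> value=7 (bin 0111); offset now 4 = byte 0 bit 4; 28 bits remain
Read 2: bits[4:9] width=5 -> value=25 (bin 11001); offset now 9 = byte 1 bit 1; 23 bits remain
Read 3: bits[9:21] width=12 -> value=3262 (bin 110010111110); offset now 21 = byte 2 bit 5; 11 bits remain
Read 4: bits[21:30] width=9 -> value=200 (bin 011001000); offset now 30 = byte 3 bit 6; 2 bits remain
Read 5: bits[30:32] width=2 -> value=2 (bin 10); offset now 32 = byte 4 bit 0; 0 bits remain

Answer: 7 25 3262 200 2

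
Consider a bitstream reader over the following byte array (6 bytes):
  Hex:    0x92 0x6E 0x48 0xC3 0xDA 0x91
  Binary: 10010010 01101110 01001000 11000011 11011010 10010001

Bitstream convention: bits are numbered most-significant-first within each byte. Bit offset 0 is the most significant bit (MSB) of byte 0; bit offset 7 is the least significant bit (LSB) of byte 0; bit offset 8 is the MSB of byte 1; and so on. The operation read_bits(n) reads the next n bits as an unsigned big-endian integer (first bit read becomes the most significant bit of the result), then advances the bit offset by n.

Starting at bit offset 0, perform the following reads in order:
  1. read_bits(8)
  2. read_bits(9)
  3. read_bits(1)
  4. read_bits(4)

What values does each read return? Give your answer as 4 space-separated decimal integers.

Answer: 146 220 1 2

Derivation:
Read 1: bits[0:8] width=8 -> value=146 (bin 10010010); offset now 8 = byte 1 bit 0; 40 bits remain
Read 2: bits[8:17] width=9 -> value=220 (bin 011011100); offset now 17 = byte 2 bit 1; 31 bits remain
Read 3: bits[17:18] width=1 -> value=1 (bin 1); offset now 18 = byte 2 bit 2; 30 bits remain
Read 4: bits[18:22] width=4 -> value=2 (bin 0010); offset now 22 = byte 2 bit 6; 26 bits remain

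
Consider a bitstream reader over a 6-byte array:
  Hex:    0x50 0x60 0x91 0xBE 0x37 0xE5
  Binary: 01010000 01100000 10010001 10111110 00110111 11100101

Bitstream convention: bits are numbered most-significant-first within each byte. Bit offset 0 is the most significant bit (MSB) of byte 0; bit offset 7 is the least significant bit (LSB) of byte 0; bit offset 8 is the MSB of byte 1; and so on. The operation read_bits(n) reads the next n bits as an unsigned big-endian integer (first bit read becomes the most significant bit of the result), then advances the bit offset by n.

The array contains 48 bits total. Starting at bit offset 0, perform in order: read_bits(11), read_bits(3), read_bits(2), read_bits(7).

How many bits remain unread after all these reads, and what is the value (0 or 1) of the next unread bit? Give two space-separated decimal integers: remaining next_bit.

Read 1: bits[0:11] width=11 -> value=643 (bin 01010000011); offset now 11 = byte 1 bit 3; 37 bits remain
Read 2: bits[11:14] width=3 -> value=0 (bin 000); offset now 14 = byte 1 bit 6; 34 bits remain
Read 3: bits[14:16] width=2 -> value=0 (bin 00); offset now 16 = byte 2 bit 0; 32 bits remain
Read 4: bits[16:23] width=7 -> value=72 (bin 1001000); offset now 23 = byte 2 bit 7; 25 bits remain

Answer: 25 1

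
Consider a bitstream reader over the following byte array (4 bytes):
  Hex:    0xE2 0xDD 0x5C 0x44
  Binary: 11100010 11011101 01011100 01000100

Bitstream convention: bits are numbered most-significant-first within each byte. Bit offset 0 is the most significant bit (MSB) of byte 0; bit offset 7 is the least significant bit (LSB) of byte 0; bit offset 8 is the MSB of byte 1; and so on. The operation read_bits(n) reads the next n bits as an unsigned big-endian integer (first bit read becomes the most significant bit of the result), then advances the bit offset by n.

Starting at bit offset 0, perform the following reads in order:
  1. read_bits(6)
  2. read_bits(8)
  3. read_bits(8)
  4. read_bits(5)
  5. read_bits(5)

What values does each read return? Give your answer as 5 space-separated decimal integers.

Answer: 56 183 87 2 4

Derivation:
Read 1: bits[0:6] width=6 -> value=56 (bin 111000); offset now 6 = byte 0 bit 6; 26 bits remain
Read 2: bits[6:14] width=8 -> value=183 (bin 10110111); offset now 14 = byte 1 bit 6; 18 bits remain
Read 3: bits[14:22] width=8 -> value=87 (bin 01010111); offset now 22 = byte 2 bit 6; 10 bits remain
Read 4: bits[22:27] width=5 -> value=2 (bin 00010); offset now 27 = byte 3 bit 3; 5 bits remain
Read 5: bits[27:32] width=5 -> value=4 (bin 00100); offset now 32 = byte 4 bit 0; 0 bits remain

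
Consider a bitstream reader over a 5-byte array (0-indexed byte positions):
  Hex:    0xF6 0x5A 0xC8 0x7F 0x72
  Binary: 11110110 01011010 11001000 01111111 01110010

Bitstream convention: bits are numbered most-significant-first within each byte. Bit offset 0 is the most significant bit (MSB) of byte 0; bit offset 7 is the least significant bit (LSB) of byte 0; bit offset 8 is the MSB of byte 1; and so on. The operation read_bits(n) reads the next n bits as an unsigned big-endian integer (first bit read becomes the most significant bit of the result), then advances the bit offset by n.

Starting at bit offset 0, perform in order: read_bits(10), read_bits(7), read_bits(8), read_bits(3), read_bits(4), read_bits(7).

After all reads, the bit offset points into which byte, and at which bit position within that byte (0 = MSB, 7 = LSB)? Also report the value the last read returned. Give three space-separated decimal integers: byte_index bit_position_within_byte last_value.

Answer: 4 7 57

Derivation:
Read 1: bits[0:10] width=10 -> value=985 (bin 1111011001); offset now 10 = byte 1 bit 2; 30 bits remain
Read 2: bits[10:17] width=7 -> value=53 (bin 0110101); offset now 17 = byte 2 bit 1; 23 bits remain
Read 3: bits[17:25] width=8 -> value=144 (bin 10010000); offset now 25 = byte 3 bit 1; 15 bits remain
Read 4: bits[25:28] width=3 -> value=7 (bin 111); offset now 28 = byte 3 bit 4; 12 bits remain
Read 5: bits[28:32] width=4 -> value=15 (bin 1111); offset now 32 = byte 4 bit 0; 8 bits remain
Read 6: bits[32:39] width=7 -> value=57 (bin 0111001); offset now 39 = byte 4 bit 7; 1 bits remain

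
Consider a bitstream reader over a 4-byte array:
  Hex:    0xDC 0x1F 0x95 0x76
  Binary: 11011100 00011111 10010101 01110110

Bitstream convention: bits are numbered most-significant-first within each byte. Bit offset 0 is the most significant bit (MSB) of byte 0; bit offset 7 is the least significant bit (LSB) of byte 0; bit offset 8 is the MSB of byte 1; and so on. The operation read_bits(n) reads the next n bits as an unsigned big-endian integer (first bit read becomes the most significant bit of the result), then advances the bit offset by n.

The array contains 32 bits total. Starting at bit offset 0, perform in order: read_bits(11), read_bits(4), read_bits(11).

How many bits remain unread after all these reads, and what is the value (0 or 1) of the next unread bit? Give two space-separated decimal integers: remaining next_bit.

Answer: 6 1

Derivation:
Read 1: bits[0:11] width=11 -> value=1760 (bin 11011100000); offset now 11 = byte 1 bit 3; 21 bits remain
Read 2: bits[11:15] width=4 -> value=15 (bin 1111); offset now 15 = byte 1 bit 7; 17 bits remain
Read 3: bits[15:26] width=11 -> value=1621 (bin 11001010101); offset now 26 = byte 3 bit 2; 6 bits remain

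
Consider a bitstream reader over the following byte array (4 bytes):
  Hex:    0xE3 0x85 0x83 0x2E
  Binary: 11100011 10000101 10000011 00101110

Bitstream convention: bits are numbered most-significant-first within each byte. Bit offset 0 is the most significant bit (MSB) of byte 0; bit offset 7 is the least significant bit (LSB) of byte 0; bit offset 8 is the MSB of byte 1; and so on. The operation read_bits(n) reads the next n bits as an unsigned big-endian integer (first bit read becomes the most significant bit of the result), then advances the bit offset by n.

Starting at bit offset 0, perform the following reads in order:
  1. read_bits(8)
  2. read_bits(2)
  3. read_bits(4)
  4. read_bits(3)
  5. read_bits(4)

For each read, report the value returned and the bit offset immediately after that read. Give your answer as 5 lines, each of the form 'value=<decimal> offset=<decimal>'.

Answer: value=227 offset=8
value=2 offset=10
value=1 offset=14
value=3 offset=17
value=0 offset=21

Derivation:
Read 1: bits[0:8] width=8 -> value=227 (bin 11100011); offset now 8 = byte 1 bit 0; 24 bits remain
Read 2: bits[8:10] width=2 -> value=2 (bin 10); offset now 10 = byte 1 bit 2; 22 bits remain
Read 3: bits[10:14] width=4 -> value=1 (bin 0001); offset now 14 = byte 1 bit 6; 18 bits remain
Read 4: bits[14:17] width=3 -> value=3 (bin 011); offset now 17 = byte 2 bit 1; 15 bits remain
Read 5: bits[17:21] width=4 -> value=0 (bin 0000); offset now 21 = byte 2 bit 5; 11 bits remain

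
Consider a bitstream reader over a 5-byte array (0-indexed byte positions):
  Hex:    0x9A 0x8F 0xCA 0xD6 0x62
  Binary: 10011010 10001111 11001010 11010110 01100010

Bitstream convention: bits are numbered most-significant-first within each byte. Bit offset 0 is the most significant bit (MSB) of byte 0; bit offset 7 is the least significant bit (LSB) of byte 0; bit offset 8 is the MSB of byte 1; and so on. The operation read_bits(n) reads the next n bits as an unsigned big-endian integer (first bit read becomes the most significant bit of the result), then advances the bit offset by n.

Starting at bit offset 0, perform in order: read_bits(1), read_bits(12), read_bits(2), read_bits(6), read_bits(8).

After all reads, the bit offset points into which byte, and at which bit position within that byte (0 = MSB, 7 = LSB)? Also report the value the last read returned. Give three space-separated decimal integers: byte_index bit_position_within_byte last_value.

Answer: 3 5 90

Derivation:
Read 1: bits[0:1] width=1 -> value=1 (bin 1); offset now 1 = byte 0 bit 1; 39 bits remain
Read 2: bits[1:13] width=12 -> value=849 (bin 001101010001); offset now 13 = byte 1 bit 5; 27 bits remain
Read 3: bits[13:15] width=2 -> value=3 (bin 11); offset now 15 = byte 1 bit 7; 25 bits remain
Read 4: bits[15:21] width=6 -> value=57 (bin 111001); offset now 21 = byte 2 bit 5; 19 bits remain
Read 5: bits[21:29] width=8 -> value=90 (bin 01011010); offset now 29 = byte 3 bit 5; 11 bits remain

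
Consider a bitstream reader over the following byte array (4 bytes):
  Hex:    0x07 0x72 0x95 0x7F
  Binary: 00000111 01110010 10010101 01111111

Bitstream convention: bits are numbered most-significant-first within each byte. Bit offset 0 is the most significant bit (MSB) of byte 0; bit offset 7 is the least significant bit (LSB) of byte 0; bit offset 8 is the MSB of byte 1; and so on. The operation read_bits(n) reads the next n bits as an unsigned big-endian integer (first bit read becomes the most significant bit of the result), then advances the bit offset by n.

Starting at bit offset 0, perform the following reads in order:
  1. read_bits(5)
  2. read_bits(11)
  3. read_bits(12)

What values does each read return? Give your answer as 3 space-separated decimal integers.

Answer: 0 1906 2391

Derivation:
Read 1: bits[0:5] width=5 -> value=0 (bin 00000); offset now 5 = byte 0 bit 5; 27 bits remain
Read 2: bits[5:16] width=11 -> value=1906 (bin 11101110010); offset now 16 = byte 2 bit 0; 16 bits remain
Read 3: bits[16:28] width=12 -> value=2391 (bin 100101010111); offset now 28 = byte 3 bit 4; 4 bits remain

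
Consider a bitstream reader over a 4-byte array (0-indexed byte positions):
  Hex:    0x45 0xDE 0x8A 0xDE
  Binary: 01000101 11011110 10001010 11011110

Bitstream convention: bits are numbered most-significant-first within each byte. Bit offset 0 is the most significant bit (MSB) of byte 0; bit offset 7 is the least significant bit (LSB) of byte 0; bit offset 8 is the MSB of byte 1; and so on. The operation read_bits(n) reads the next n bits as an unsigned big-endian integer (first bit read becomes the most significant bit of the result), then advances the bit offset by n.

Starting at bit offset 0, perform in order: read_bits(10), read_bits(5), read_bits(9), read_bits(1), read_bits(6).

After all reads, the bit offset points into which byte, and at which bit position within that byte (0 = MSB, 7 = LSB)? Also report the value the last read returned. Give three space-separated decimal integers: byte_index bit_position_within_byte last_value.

Answer: 3 7 47

Derivation:
Read 1: bits[0:10] width=10 -> value=279 (bin 0100010111); offset now 10 = byte 1 bit 2; 22 bits remain
Read 2: bits[10:15] width=5 -> value=15 (bin 01111); offset now 15 = byte 1 bit 7; 17 bits remain
Read 3: bits[15:24] width=9 -> value=138 (bin 010001010); offset now 24 = byte 3 bit 0; 8 bits remain
Read 4: bits[24:25] width=1 -> value=1 (bin 1); offset now 25 = byte 3 bit 1; 7 bits remain
Read 5: bits[25:31] width=6 -> value=47 (bin 101111); offset now 31 = byte 3 bit 7; 1 bits remain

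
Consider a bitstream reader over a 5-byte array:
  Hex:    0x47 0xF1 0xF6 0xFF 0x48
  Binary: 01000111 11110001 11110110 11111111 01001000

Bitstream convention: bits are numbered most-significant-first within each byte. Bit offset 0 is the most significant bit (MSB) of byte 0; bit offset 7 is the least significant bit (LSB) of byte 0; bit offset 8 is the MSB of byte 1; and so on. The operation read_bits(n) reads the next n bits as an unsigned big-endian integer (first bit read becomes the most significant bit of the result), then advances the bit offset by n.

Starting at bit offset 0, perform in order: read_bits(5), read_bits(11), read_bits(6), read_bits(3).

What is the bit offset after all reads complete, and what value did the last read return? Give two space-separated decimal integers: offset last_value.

Answer: 25 5

Derivation:
Read 1: bits[0:5] width=5 -> value=8 (bin 01000); offset now 5 = byte 0 bit 5; 35 bits remain
Read 2: bits[5:16] width=11 -> value=2033 (bin 11111110001); offset now 16 = byte 2 bit 0; 24 bits remain
Read 3: bits[16:22] width=6 -> value=61 (bin 111101); offset now 22 = byte 2 bit 6; 18 bits remain
Read 4: bits[22:25] width=3 -> value=5 (bin 101); offset now 25 = byte 3 bit 1; 15 bits remain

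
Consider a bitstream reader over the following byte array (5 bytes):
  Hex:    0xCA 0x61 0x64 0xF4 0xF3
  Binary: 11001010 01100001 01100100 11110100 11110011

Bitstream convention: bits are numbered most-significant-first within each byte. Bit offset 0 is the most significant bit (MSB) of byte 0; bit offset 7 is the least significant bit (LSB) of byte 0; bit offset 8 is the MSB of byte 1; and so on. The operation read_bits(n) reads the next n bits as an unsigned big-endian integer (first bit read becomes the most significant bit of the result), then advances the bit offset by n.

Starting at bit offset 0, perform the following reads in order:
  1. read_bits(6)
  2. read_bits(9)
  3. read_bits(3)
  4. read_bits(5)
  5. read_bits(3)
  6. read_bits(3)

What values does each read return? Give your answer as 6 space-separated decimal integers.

Answer: 50 304 5 18 3 6

Derivation:
Read 1: bits[0:6] width=6 -> value=50 (bin 110010); offset now 6 = byte 0 bit 6; 34 bits remain
Read 2: bits[6:15] width=9 -> value=304 (bin 100110000); offset now 15 = byte 1 bit 7; 25 bits remain
Read 3: bits[15:18] width=3 -> value=5 (bin 101); offset now 18 = byte 2 bit 2; 22 bits remain
Read 4: bits[18:23] width=5 -> value=18 (bin 10010); offset now 23 = byte 2 bit 7; 17 bits remain
Read 5: bits[23:26] width=3 -> value=3 (bin 011); offset now 26 = byte 3 bit 2; 14 bits remain
Read 6: bits[26:29] width=3 -> value=6 (bin 110); offset now 29 = byte 3 bit 5; 11 bits remain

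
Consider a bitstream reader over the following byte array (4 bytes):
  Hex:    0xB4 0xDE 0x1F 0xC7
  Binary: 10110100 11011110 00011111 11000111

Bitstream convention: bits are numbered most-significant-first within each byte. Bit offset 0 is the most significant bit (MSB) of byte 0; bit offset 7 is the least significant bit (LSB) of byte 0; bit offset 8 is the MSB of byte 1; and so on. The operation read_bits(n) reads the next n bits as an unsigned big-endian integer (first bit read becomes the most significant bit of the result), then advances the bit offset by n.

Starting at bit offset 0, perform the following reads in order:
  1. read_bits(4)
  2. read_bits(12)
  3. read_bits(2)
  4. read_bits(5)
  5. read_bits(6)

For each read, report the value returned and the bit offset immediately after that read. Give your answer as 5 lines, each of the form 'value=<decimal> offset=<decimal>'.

Read 1: bits[0:4] width=4 -> value=11 (bin 1011); offset now 4 = byte 0 bit 4; 28 bits remain
Read 2: bits[4:16] width=12 -> value=1246 (bin 010011011110); offset now 16 = byte 2 bit 0; 16 bits remain
Read 3: bits[16:18] width=2 -> value=0 (bin 00); offset now 18 = byte 2 bit 2; 14 bits remain
Read 4: bits[18:23] width=5 -> value=15 (bin 01111); offset now 23 = byte 2 bit 7; 9 bits remain
Read 5: bits[23:29] width=6 -> value=56 (bin 111000); offset now 29 = byte 3 bit 5; 3 bits remain

Answer: value=11 offset=4
value=1246 offset=16
value=0 offset=18
value=15 offset=23
value=56 offset=29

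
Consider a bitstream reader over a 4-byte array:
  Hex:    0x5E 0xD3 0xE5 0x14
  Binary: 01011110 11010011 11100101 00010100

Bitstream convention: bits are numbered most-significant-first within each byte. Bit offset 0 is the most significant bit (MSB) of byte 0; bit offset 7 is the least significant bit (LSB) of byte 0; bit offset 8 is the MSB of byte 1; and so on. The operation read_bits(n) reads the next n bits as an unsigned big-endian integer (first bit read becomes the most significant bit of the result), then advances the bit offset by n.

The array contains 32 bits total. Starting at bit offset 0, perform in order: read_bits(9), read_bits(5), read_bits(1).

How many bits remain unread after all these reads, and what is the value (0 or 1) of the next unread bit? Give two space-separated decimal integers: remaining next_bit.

Read 1: bits[0:9] width=9 -> value=189 (bin 010111101); offset now 9 = byte 1 bit 1; 23 bits remain
Read 2: bits[9:14] width=5 -> value=20 (bin 10100); offset now 14 = byte 1 bit 6; 18 bits remain
Read 3: bits[14:15] width=1 -> value=1 (bin 1); offset now 15 = byte 1 bit 7; 17 bits remain

Answer: 17 1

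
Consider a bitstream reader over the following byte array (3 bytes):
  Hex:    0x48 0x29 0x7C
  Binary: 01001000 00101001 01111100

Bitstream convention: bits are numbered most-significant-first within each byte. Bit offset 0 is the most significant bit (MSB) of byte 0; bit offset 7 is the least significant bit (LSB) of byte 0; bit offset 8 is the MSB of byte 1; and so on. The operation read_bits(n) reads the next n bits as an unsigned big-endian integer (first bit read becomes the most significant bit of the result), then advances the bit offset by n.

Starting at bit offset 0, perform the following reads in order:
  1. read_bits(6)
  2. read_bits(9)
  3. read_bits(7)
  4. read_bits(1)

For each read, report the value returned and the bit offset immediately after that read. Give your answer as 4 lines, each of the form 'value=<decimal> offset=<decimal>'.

Answer: value=18 offset=6
value=20 offset=15
value=95 offset=22
value=0 offset=23

Derivation:
Read 1: bits[0:6] width=6 -> value=18 (bin 010010); offset now 6 = byte 0 bit 6; 18 bits remain
Read 2: bits[6:15] width=9 -> value=20 (bin 000010100); offset now 15 = byte 1 bit 7; 9 bits remain
Read 3: bits[15:22] width=7 -> value=95 (bin 1011111); offset now 22 = byte 2 bit 6; 2 bits remain
Read 4: bits[22:23] width=1 -> value=0 (bin 0); offset now 23 = byte 2 bit 7; 1 bits remain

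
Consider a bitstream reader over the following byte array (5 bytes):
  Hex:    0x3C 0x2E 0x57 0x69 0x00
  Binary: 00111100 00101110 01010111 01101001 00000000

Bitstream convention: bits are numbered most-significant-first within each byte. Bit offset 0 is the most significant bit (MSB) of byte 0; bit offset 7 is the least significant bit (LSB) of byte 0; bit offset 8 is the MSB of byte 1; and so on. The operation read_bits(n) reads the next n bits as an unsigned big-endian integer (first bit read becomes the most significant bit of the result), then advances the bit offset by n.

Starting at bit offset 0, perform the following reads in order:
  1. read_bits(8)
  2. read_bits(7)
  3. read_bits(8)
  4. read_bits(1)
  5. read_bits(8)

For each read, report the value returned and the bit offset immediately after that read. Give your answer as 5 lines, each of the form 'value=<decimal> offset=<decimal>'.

Read 1: bits[0:8] width=8 -> value=60 (bin 00111100); offset now 8 = byte 1 bit 0; 32 bits remain
Read 2: bits[8:15] width=7 -> value=23 (bin 0010111); offset now 15 = byte 1 bit 7; 25 bits remain
Read 3: bits[15:23] width=8 -> value=43 (bin 00101011); offset now 23 = byte 2 bit 7; 17 bits remain
Read 4: bits[23:24] width=1 -> value=1 (bin 1); offset now 24 = byte 3 bit 0; 16 bits remain
Read 5: bits[24:32] width=8 -> value=105 (bin 01101001); offset now 32 = byte 4 bit 0; 8 bits remain

Answer: value=60 offset=8
value=23 offset=15
value=43 offset=23
value=1 offset=24
value=105 offset=32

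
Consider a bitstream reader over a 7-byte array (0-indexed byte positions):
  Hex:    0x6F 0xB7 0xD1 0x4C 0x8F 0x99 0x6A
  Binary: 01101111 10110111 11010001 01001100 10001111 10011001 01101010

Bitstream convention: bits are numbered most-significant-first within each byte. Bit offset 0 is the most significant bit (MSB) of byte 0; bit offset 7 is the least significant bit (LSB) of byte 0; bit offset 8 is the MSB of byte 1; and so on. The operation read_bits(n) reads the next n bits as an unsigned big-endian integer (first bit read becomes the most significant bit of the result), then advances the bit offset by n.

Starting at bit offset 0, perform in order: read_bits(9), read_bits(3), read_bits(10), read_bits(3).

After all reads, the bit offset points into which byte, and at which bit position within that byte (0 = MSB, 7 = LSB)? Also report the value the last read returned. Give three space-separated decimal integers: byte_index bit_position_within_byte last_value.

Answer: 3 1 2

Derivation:
Read 1: bits[0:9] width=9 -> value=223 (bin 011011111); offset now 9 = byte 1 bit 1; 47 bits remain
Read 2: bits[9:12] width=3 -> value=3 (bin 011); offset now 12 = byte 1 bit 4; 44 bits remain
Read 3: bits[12:22] width=10 -> value=500 (bin 0111110100); offset now 22 = byte 2 bit 6; 34 bits remain
Read 4: bits[22:25] width=3 -> value=2 (bin 010); offset now 25 = byte 3 bit 1; 31 bits remain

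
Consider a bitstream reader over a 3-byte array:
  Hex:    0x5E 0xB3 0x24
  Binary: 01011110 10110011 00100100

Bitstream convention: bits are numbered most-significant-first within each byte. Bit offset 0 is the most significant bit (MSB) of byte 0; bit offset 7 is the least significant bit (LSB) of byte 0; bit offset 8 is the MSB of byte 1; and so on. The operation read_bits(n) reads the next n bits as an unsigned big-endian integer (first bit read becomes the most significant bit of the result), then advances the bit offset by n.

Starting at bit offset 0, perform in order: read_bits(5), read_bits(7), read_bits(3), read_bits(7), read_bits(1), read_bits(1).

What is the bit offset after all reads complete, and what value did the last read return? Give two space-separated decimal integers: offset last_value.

Read 1: bits[0:5] width=5 -> value=11 (bin 01011); offset now 5 = byte 0 bit 5; 19 bits remain
Read 2: bits[5:12] width=7 -> value=107 (bin 1101011); offset now 12 = byte 1 bit 4; 12 bits remain
Read 3: bits[12:15] width=3 -> value=1 (bin 001); offset now 15 = byte 1 bit 7; 9 bits remain
Read 4: bits[15:22] width=7 -> value=73 (bin 1001001); offset now 22 = byte 2 bit 6; 2 bits remain
Read 5: bits[22:23] width=1 -> value=0 (bin 0); offset now 23 = byte 2 bit 7; 1 bits remain
Read 6: bits[23:24] width=1 -> value=0 (bin 0); offset now 24 = byte 3 bit 0; 0 bits remain

Answer: 24 0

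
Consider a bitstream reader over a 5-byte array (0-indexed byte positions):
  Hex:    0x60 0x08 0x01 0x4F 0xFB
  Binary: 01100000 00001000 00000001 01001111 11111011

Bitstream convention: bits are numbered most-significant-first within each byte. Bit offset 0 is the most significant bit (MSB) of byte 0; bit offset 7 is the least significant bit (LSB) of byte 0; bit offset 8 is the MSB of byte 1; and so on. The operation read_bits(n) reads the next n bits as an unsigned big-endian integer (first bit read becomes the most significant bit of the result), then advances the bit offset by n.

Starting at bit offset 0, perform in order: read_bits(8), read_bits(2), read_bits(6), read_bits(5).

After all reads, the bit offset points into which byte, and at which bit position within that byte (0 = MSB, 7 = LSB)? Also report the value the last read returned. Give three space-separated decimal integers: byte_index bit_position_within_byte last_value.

Answer: 2 5 0

Derivation:
Read 1: bits[0:8] width=8 -> value=96 (bin 01100000); offset now 8 = byte 1 bit 0; 32 bits remain
Read 2: bits[8:10] width=2 -> value=0 (bin 00); offset now 10 = byte 1 bit 2; 30 bits remain
Read 3: bits[10:16] width=6 -> value=8 (bin 001000); offset now 16 = byte 2 bit 0; 24 bits remain
Read 4: bits[16:21] width=5 -> value=0 (bin 00000); offset now 21 = byte 2 bit 5; 19 bits remain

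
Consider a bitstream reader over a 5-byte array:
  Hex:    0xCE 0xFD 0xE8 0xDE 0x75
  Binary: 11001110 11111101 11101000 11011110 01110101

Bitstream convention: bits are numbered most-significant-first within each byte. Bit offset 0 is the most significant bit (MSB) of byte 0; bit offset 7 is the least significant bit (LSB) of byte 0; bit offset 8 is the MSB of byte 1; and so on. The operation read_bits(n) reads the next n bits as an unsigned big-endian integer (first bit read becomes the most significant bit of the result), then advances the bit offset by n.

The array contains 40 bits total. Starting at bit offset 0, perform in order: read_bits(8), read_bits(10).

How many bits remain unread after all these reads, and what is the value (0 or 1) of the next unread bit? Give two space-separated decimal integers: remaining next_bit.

Answer: 22 1

Derivation:
Read 1: bits[0:8] width=8 -> value=206 (bin 11001110); offset now 8 = byte 1 bit 0; 32 bits remain
Read 2: bits[8:18] width=10 -> value=1015 (bin 1111110111); offset now 18 = byte 2 bit 2; 22 bits remain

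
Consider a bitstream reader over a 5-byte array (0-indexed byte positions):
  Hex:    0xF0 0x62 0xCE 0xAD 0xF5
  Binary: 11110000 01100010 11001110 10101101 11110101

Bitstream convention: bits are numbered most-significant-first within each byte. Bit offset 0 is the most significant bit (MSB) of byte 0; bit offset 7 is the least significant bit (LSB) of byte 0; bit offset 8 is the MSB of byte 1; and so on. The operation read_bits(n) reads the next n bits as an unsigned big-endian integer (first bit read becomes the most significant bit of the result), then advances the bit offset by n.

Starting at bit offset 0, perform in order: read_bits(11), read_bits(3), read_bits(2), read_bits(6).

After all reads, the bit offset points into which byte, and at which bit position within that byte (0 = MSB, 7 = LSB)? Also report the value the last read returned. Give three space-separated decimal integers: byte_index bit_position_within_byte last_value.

Answer: 2 6 51

Derivation:
Read 1: bits[0:11] width=11 -> value=1923 (bin 11110000011); offset now 11 = byte 1 bit 3; 29 bits remain
Read 2: bits[11:14] width=3 -> value=0 (bin 000); offset now 14 = byte 1 bit 6; 26 bits remain
Read 3: bits[14:16] width=2 -> value=2 (bin 10); offset now 16 = byte 2 bit 0; 24 bits remain
Read 4: bits[16:22] width=6 -> value=51 (bin 110011); offset now 22 = byte 2 bit 6; 18 bits remain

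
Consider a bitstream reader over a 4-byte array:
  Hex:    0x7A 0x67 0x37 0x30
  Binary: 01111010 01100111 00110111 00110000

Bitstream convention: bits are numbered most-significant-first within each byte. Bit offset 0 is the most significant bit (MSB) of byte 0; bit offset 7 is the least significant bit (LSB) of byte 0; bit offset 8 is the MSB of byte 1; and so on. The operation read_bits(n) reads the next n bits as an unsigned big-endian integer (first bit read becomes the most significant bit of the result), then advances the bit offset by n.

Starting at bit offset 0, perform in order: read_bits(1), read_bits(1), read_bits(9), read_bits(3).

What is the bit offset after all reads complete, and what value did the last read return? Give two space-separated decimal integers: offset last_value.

Read 1: bits[0:1] width=1 -> value=0 (bin 0); offset now 1 = byte 0 bit 1; 31 bits remain
Read 2: bits[1:2] width=1 -> value=1 (bin 1); offset now 2 = byte 0 bit 2; 30 bits remain
Read 3: bits[2:11] width=9 -> value=467 (bin 111010011); offset now 11 = byte 1 bit 3; 21 bits remain
Read 4: bits[11:14] width=3 -> value=1 (bin 001); offset now 14 = byte 1 bit 6; 18 bits remain

Answer: 14 1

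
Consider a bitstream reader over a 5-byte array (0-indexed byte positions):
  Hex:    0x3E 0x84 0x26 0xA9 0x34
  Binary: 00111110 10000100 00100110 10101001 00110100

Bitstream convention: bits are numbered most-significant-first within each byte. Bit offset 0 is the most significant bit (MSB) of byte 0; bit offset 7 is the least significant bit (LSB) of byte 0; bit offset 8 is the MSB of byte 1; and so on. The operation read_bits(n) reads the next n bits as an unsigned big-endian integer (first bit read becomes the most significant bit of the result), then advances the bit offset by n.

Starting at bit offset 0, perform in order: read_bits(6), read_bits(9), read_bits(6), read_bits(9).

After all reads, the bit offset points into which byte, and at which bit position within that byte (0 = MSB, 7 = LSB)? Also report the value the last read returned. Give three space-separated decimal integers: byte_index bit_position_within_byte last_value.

Answer: 3 6 426

Derivation:
Read 1: bits[0:6] width=6 -> value=15 (bin 001111); offset now 6 = byte 0 bit 6; 34 bits remain
Read 2: bits[6:15] width=9 -> value=322 (bin 101000010); offset now 15 = byte 1 bit 7; 25 bits remain
Read 3: bits[15:21] width=6 -> value=4 (bin 000100); offset now 21 = byte 2 bit 5; 19 bits remain
Read 4: bits[21:30] width=9 -> value=426 (bin 110101010); offset now 30 = byte 3 bit 6; 10 bits remain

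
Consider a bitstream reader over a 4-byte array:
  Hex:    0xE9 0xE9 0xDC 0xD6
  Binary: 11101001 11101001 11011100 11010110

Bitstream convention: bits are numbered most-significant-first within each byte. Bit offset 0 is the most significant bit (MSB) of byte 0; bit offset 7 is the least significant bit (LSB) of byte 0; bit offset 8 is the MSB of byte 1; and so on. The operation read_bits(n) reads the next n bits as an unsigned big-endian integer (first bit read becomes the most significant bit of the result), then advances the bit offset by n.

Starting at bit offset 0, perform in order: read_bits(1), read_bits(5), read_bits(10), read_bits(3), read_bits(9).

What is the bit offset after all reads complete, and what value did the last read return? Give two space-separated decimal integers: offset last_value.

Read 1: bits[0:1] width=1 -> value=1 (bin 1); offset now 1 = byte 0 bit 1; 31 bits remain
Read 2: bits[1:6] width=5 -> value=26 (bin 11010); offset now 6 = byte 0 bit 6; 26 bits remain
Read 3: bits[6:16] width=10 -> value=489 (bin 0111101001); offset now 16 = byte 2 bit 0; 16 bits remain
Read 4: bits[16:19] width=3 -> value=6 (bin 110); offset now 19 = byte 2 bit 3; 13 bits remain
Read 5: bits[19:28] width=9 -> value=461 (bin 111001101); offset now 28 = byte 3 bit 4; 4 bits remain

Answer: 28 461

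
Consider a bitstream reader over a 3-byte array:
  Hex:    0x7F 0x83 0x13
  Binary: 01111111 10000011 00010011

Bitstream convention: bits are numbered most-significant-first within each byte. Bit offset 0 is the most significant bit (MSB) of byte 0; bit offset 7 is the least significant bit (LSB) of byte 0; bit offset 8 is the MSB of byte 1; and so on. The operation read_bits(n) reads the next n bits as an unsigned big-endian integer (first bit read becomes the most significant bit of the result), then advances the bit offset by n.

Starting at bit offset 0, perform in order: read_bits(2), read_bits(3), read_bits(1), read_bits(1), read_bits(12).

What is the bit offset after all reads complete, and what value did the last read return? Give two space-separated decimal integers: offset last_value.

Answer: 19 3096

Derivation:
Read 1: bits[0:2] width=2 -> value=1 (bin 01); offset now 2 = byte 0 bit 2; 22 bits remain
Read 2: bits[2:5] width=3 -> value=7 (bin 111); offset now 5 = byte 0 bit 5; 19 bits remain
Read 3: bits[5:6] width=1 -> value=1 (bin 1); offset now 6 = byte 0 bit 6; 18 bits remain
Read 4: bits[6:7] width=1 -> value=1 (bin 1); offset now 7 = byte 0 bit 7; 17 bits remain
Read 5: bits[7:19] width=12 -> value=3096 (bin 110000011000); offset now 19 = byte 2 bit 3; 5 bits remain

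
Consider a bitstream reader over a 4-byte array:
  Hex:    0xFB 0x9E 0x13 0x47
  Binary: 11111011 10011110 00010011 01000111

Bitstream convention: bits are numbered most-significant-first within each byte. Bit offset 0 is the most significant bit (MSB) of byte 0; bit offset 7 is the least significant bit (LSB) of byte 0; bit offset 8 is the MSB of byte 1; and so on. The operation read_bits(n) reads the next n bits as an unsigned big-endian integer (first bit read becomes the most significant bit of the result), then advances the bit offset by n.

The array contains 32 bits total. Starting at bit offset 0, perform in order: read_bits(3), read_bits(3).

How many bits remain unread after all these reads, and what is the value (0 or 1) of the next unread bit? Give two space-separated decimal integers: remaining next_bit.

Read 1: bits[0:3] width=3 -> value=7 (bin 111); offset now 3 = byte 0 bit 3; 29 bits remain
Read 2: bits[3:6] width=3 -> value=6 (bin 110); offset now 6 = byte 0 bit 6; 26 bits remain

Answer: 26 1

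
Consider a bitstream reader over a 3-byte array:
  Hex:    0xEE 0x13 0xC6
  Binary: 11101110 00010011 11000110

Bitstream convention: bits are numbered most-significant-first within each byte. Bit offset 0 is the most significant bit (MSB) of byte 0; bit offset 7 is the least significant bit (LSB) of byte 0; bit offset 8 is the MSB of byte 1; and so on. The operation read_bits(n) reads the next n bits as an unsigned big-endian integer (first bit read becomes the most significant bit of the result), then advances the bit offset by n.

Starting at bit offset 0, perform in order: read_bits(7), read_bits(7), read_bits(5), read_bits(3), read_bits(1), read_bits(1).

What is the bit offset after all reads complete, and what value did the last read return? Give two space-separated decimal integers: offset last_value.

Read 1: bits[0:7] width=7 -> value=119 (bin 1110111); offset now 7 = byte 0 bit 7; 17 bits remain
Read 2: bits[7:14] width=7 -> value=4 (bin 0000100); offset now 14 = byte 1 bit 6; 10 bits remain
Read 3: bits[14:19] width=5 -> value=30 (bin 11110); offset now 19 = byte 2 bit 3; 5 bits remain
Read 4: bits[19:22] width=3 -> value=1 (bin 001); offset now 22 = byte 2 bit 6; 2 bits remain
Read 5: bits[22:23] width=1 -> value=1 (bin 1); offset now 23 = byte 2 bit 7; 1 bits remain
Read 6: bits[23:24] width=1 -> value=0 (bin 0); offset now 24 = byte 3 bit 0; 0 bits remain

Answer: 24 0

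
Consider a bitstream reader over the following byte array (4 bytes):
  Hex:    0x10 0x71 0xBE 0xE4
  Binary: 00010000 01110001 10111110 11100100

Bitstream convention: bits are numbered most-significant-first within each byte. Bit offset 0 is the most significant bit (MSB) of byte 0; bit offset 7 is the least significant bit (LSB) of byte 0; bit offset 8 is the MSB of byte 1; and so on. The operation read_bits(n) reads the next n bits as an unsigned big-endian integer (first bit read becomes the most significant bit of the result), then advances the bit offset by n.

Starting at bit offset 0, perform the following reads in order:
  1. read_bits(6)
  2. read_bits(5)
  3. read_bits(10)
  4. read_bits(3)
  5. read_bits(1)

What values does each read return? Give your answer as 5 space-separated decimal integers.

Read 1: bits[0:6] width=6 -> value=4 (bin 000100); offset now 6 = byte 0 bit 6; 26 bits remain
Read 2: bits[6:11] width=5 -> value=3 (bin 00011); offset now 11 = byte 1 bit 3; 21 bits remain
Read 3: bits[11:21] width=10 -> value=567 (bin 1000110111); offset now 21 = byte 2 bit 5; 11 bits remain
Read 4: bits[21:24] width=3 -> value=6 (bin 110); offset now 24 = byte 3 bit 0; 8 bits remain
Read 5: bits[24:25] width=1 -> value=1 (bin 1); offset now 25 = byte 3 bit 1; 7 bits remain

Answer: 4 3 567 6 1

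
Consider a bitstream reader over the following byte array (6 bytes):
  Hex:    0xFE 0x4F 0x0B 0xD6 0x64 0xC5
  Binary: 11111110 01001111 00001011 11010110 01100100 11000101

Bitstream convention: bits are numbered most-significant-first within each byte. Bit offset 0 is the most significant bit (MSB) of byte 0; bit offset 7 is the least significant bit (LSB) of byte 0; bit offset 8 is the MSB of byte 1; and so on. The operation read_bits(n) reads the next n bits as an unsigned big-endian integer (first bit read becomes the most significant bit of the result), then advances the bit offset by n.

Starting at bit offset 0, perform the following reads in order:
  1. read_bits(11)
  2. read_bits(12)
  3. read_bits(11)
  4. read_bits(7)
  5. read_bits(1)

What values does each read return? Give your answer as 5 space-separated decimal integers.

Read 1: bits[0:11] width=11 -> value=2034 (bin 11111110010); offset now 11 = byte 1 bit 3; 37 bits remain
Read 2: bits[11:23] width=12 -> value=1925 (bin 011110000101); offset now 23 = byte 2 bit 7; 25 bits remain
Read 3: bits[23:34] width=11 -> value=1881 (bin 11101011001); offset now 34 = byte 4 bit 2; 14 bits remain
Read 4: bits[34:41] width=7 -> value=73 (bin 1001001); offset now 41 = byte 5 bit 1; 7 bits remain
Read 5: bits[41:42] width=1 -> value=1 (bin 1); offset now 42 = byte 5 bit 2; 6 bits remain

Answer: 2034 1925 1881 73 1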